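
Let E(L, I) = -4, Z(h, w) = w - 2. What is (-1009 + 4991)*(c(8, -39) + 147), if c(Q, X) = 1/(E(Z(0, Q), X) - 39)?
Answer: 25166240/43 ≈ 5.8526e+5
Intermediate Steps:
Z(h, w) = -2 + w
c(Q, X) = -1/43 (c(Q, X) = 1/(-4 - 39) = 1/(-43) = -1/43)
(-1009 + 4991)*(c(8, -39) + 147) = (-1009 + 4991)*(-1/43 + 147) = 3982*(6320/43) = 25166240/43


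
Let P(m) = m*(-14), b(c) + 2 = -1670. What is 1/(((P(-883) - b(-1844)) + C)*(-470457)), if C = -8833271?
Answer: 1/4149071781309 ≈ 2.4102e-13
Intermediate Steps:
b(c) = -1672 (b(c) = -2 - 1670 = -1672)
P(m) = -14*m
1/(((P(-883) - b(-1844)) + C)*(-470457)) = 1/((-14*(-883) - 1*(-1672)) - 8833271*(-470457)) = -1/470457/((12362 + 1672) - 8833271) = -1/470457/(14034 - 8833271) = -1/470457/(-8819237) = -1/8819237*(-1/470457) = 1/4149071781309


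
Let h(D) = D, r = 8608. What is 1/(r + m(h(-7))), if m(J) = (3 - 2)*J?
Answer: 1/8601 ≈ 0.00011627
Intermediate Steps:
m(J) = J (m(J) = 1*J = J)
1/(r + m(h(-7))) = 1/(8608 - 7) = 1/8601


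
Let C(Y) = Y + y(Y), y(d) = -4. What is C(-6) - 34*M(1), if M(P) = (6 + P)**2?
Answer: -1676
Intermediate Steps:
C(Y) = -4 + Y (C(Y) = Y - 4 = -4 + Y)
C(-6) - 34*M(1) = (-4 - 6) - 34*(6 + 1)**2 = -10 - 34*7**2 = -10 - 34*49 = -10 - 1666 = -1676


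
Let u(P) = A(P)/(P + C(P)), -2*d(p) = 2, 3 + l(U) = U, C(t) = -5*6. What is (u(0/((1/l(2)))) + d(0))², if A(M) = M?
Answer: 1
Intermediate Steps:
C(t) = -30
l(U) = -3 + U
d(p) = -1 (d(p) = -½*2 = -1)
u(P) = P/(-30 + P) (u(P) = P/(P - 30) = P/(-30 + P))
(u(0/((1/l(2)))) + d(0))² = ((0/((1/(-3 + 2))))/(-30 + 0/((1/(-3 + 2)))) - 1)² = ((0/((1/(-1))))/(-30 + 0/((1/(-1)))) - 1)² = ((0/((1*(-1))))/(-30 + 0/((1*(-1)))) - 1)² = ((0/(-1))/(-30 + 0/(-1)) - 1)² = ((0*(-1))/(-30 + 0*(-1)) - 1)² = (0/(-30 + 0) - 1)² = (0/(-30) - 1)² = (0*(-1/30) - 1)² = (0 - 1)² = (-1)² = 1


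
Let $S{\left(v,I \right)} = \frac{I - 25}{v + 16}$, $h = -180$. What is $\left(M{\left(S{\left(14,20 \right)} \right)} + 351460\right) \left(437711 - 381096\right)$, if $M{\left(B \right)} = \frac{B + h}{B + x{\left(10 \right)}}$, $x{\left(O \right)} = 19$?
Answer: $\frac{2248402391885}{113} \approx 1.9897 \cdot 10^{10}$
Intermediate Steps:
$S{\left(v,I \right)} = \frac{-25 + I}{16 + v}$
$M{\left(B \right)} = \frac{-180 + B}{19 + B}$ ($M{\left(B \right)} = \frac{B - 180}{B + 19} = \frac{-180 + B}{19 + B}$)
$\left(M{\left(S{\left(14,20 \right)} \right)} + 351460\right) \left(437711 - 381096\right) = \left(\frac{-180 + \frac{-25 + 20}{16 + 14}}{19 + \frac{-25 + 20}{16 + 14}} + 351460\right) \left(437711 - 381096\right) = \left(\frac{-180 + \frac{1}{30} \left(-5\right)}{19 + \frac{1}{30} \left(-5\right)} + 351460\right) 56615 = \left(\frac{-180 - \frac{1}{6}}{19 - \frac{1}{6}} + 351460\right) 56615 = \left(\frac{1}{\frac{113}{6}} \left(- \frac{1081}{6}\right) + 351460\right) 56615 = \left(\frac{6}{113} \left(- \frac{1081}{6}\right) + 351460\right) 56615 = \left(- \frac{1081}{113} + 351460\right) 56615 = \frac{39713899}{113} \cdot 56615 = \frac{2248402391885}{113}$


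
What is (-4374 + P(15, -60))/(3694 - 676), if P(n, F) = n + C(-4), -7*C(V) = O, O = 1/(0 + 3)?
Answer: -45770/31689 ≈ -1.4443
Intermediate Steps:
O = ⅓ (O = 1/3 = ⅓ ≈ 0.33333)
C(V) = -1/21 (C(V) = -⅐*⅓ = -1/21)
P(n, F) = -1/21 + n (P(n, F) = n - 1/21 = -1/21 + n)
(-4374 + P(15, -60))/(3694 - 676) = (-4374 + (-1/21 + 15))/(3694 - 676) = (-4374 + 314/21)/3018 = -91540/21*1/3018 = -45770/31689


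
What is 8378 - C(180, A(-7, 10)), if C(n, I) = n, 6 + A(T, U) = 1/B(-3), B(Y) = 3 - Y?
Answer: 8198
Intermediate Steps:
A(T, U) = -35/6 (A(T, U) = -6 + 1/(3 - 1*(-3)) = -6 + 1/(3 + 3) = -6 + 1/6 = -35/6)
8378 - C(180, A(-7, 10)) = 8378 - 1*180 = 8378 - 180 = 8198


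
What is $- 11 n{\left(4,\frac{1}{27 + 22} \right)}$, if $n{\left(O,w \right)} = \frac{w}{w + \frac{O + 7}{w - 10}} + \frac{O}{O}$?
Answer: $- \frac{279763}{25922} \approx -10.792$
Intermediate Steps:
$n{\left(O,w \right)} = 1 + \frac{w}{w + \frac{7 + O}{-10 + w}}$ ($n{\left(O,w \right)} = \frac{w}{w + \frac{7 + O}{-10 + w}} + 1 = 1 + \frac{w}{w + \frac{7 + O}{-10 + w}}$)
$- 11 n{\left(4,\frac{1}{27 + 22} \right)} = - 11 \frac{7 + 4 - \frac{20}{27 + 22} + 2 \left(\frac{1}{27 + 22}\right)^{2}}{7 + 4 + \left(\frac{1}{27 + 22}\right)^{2} - \frac{10}{27 + 22}} = - 11 \frac{7 + 4 - \frac{20}{49} + 2 \left(\frac{1}{49}\right)^{2}}{7 + 4 + \left(\frac{1}{49}\right)^{2} - \frac{10}{49}} = - 11 \frac{7 + 4 - \frac{20}{49} + \frac{2}{2401}}{7 + 4 + \left(\frac{1}{49}\right)^{2} - \frac{10}{49}} = - 11 \frac{7 + 4 - \frac{20}{49} + 2 \cdot \frac{1}{2401}}{7 + 4 + \frac{1}{2401} - \frac{10}{49}} = - 11 \frac{7 + 4 - \frac{20}{49} + \frac{2}{2401}}{\frac{25922}{2401}} = - 11 \cdot \frac{2401}{25922} \cdot \frac{25433}{2401} = \left(-11\right) \frac{25433}{25922} = - \frac{279763}{25922}$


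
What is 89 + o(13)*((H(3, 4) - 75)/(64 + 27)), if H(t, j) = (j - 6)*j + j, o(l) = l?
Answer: 544/7 ≈ 77.714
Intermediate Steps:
H(t, j) = j + j*(-6 + j) (H(t, j) = (-6 + j)*j + j = j*(-6 + j) + j = j + j*(-6 + j))
89 + o(13)*((H(3, 4) - 75)/(64 + 27)) = 89 + 13*((4*(-5 + 4) - 75)/(64 + 27)) = 89 + 13*((4*(-1) - 75)/91) = 89 + 13*((-4 - 75)*(1/91)) = 89 + 13*(-79*1/91) = 89 + 13*(-79/91) = 89 - 79/7 = 544/7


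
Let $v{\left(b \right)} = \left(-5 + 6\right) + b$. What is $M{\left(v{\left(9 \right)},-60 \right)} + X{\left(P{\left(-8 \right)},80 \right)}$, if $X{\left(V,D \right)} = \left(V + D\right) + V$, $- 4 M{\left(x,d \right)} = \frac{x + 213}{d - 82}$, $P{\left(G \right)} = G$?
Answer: $\frac{36575}{568} \approx 64.393$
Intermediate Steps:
$v{\left(b \right)} = 1 + b$
$M{\left(x,d \right)} = - \frac{213 + x}{4 \left(-82 + d\right)}$ ($M{\left(x,d \right)} = - \frac{\left(x + 213\right) \frac{1}{d - 82}}{4} = - \frac{\left(213 + x\right) \frac{1}{-82 + d}}{4} = - \frac{\frac{1}{-82 + d} \left(213 + x\right)}{4} = - \frac{213 + x}{4 \left(-82 + d\right)}$)
$X{\left(V,D \right)} = D + 2 V$ ($X{\left(V,D \right)} = \left(D + V\right) + V = D + 2 V$)
$M{\left(v{\left(9 \right)},-60 \right)} + X{\left(P{\left(-8 \right)},80 \right)} = \frac{-213 - \left(1 + 9\right)}{4 \left(-82 - 60\right)} + \left(80 + 2 \left(-8\right)\right) = \frac{-213 - 10}{4 \left(-142\right)} + \left(80 - 16\right) = \frac{1}{4} \left(- \frac{1}{142}\right) \left(-213 - 10\right) + 64 = \frac{1}{4} \left(- \frac{1}{142}\right) \left(-223\right) + 64 = \frac{223}{568} + 64 = \frac{36575}{568}$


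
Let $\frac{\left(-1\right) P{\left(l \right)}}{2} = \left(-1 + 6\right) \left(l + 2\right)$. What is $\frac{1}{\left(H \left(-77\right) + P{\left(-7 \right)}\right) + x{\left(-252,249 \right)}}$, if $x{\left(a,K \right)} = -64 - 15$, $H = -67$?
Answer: $\frac{1}{5130} \approx 0.00019493$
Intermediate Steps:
$x{\left(a,K \right)} = -79$ ($x{\left(a,K \right)} = -64 - 15 = -79$)
$P{\left(l \right)} = -20 - 10 l$ ($P{\left(l \right)} = - 2 \left(-1 + 6\right) \left(l + 2\right) = - 2 \cdot 5 \left(2 + l\right) = - 2 \left(10 + 5 l\right) = -20 - 10 l$)
$\frac{1}{\left(H \left(-77\right) + P{\left(-7 \right)}\right) + x{\left(-252,249 \right)}} = \frac{1}{\left(\left(-67\right) \left(-77\right) - -50\right) - 79} = \frac{1}{\left(5159 + \left(-20 + 70\right)\right) - 79} = \frac{1}{\left(5159 + 50\right) - 79} = \frac{1}{5209 - 79} = \frac{1}{5130}$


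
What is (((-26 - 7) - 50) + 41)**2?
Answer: 1764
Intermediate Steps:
(((-26 - 7) - 50) + 41)**2 = ((-33 - 50) + 41)**2 = (-83 + 41)**2 = (-42)**2 = 1764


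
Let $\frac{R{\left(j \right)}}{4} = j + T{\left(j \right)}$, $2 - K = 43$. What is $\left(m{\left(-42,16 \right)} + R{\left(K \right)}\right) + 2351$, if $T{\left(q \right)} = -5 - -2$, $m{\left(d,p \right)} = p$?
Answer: $2191$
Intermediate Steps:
$T{\left(q \right)} = -3$ ($T{\left(q \right)} = -5 + 2 = -3$)
$K = -41$ ($K = 2 - 43 = -41$)
$R{\left(j \right)} = -12 + 4 j$ ($R{\left(j \right)} = 4 \left(j - 3\right) = 4 \left(-3 + j\right) = -12 + 4 j$)
$\left(m{\left(-42,16 \right)} + R{\left(K \right)}\right) + 2351 = \left(16 + \left(-12 + 4 \left(-41\right)\right)\right) + 2351 = \left(16 - 176\right) + 2351 = -160 + 2351 = 2191$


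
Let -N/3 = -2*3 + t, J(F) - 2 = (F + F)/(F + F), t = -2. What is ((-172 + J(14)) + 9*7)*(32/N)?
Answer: -424/3 ≈ -141.33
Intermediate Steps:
J(F) = 3 (J(F) = 2 + (F + F)/(F + F) = 2 + (2*F)/((2*F)) = 2 + (2*F)*(1/(2*F)) = 2 + 1 = 3)
N = 24 (N = -3*(-2*3 - 2) = -3*(-6 - 2) = -3*(-8) = 24)
((-172 + J(14)) + 9*7)*(32/N) = ((-172 + 3) + 9*7)*(32/24) = (-169 + 63)*(32*(1/24)) = -106*4/3 = -424/3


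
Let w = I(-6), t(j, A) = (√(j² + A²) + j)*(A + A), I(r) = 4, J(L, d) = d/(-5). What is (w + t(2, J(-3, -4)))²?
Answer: 39824/625 + 1152*√29/125 ≈ 113.35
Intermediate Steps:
J(L, d) = -d/5 (J(L, d) = d*(-⅕) = -d/5)
t(j, A) = 2*A*(j + √(A² + j²)) (t(j, A) = (√(A² + j²) + j)*(2*A) = (j + √(A² + j²))*(2*A) = 2*A*(j + √(A² + j²)))
w = 4
(w + t(2, J(-3, -4)))² = (4 + 2*(-⅕*(-4))*(2 + √((-⅕*(-4))² + 2²)))² = (4 + 2*(⅘)*(2 + √((⅘)² + 4)))² = (4 + 2*(⅘)*(2 + √(16/25 + 4)))² = (4 + 2*(⅘)*(2 + √(116/25)))² = (4 + 2*(⅘)*(2 + 2*√29/5))² = (4 + (16/5 + 16*√29/25))² = (36/5 + 16*√29/25)²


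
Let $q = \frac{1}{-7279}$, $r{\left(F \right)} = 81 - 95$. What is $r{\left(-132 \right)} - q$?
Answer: $- \frac{101905}{7279} \approx -14.0$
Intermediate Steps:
$r{\left(F \right)} = -14$ ($r{\left(F \right)} = 81 - 95 = -14$)
$q = - \frac{1}{7279} \approx -0.00013738$
$r{\left(-132 \right)} - q = -14 - - \frac{1}{7279} = -14 + \frac{1}{7279} = - \frac{101905}{7279}$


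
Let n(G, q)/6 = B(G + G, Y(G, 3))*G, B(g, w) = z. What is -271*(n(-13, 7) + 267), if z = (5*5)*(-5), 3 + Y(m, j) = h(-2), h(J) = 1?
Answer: -2714607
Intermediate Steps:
Y(m, j) = -2 (Y(m, j) = -3 + 1 = -2)
z = -125 (z = 25*(-5) = -125)
B(g, w) = -125
n(G, q) = -750*G (n(G, q) = 6*(-125*G) = -750*G)
-271*(n(-13, 7) + 267) = -271*(-750*(-13) + 267) = -271*(9750 + 267) = -271*10017 = -2714607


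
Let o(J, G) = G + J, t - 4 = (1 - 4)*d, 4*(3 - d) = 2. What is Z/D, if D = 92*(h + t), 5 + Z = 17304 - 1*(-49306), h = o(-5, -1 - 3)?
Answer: -13321/230 ≈ -57.917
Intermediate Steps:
d = 5/2 (d = 3 - 1/4*2 = 3 - 1/2 = 5/2 ≈ 2.5000)
t = -7/2 (t = 4 + (1 - 4)*(5/2) = 4 - 3*5/2 = 4 - 15/2 = -7/2 ≈ -3.5000)
h = -9 (h = (-1 - 3) - 5 = -4 - 5 = -9)
Z = 66605 (Z = -5 + (17304 - 1*(-49306)) = -5 + (17304 + 49306) = -5 + 66610 = 66605)
D = -1150 (D = 92*(-9 - 7/2) = 92*(-25/2) = -1150)
Z/D = 66605/(-1150) = 66605*(-1/1150) = -13321/230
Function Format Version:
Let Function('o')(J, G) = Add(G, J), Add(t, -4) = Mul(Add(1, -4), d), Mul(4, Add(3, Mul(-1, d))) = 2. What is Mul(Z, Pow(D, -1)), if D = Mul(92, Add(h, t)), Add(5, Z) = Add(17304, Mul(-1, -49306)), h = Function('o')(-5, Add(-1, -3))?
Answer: Rational(-13321, 230) ≈ -57.917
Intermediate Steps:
d = Rational(5, 2) (d = Add(3, Mul(Rational(-1, 4), 2)) = Add(3, Rational(-1, 2)) = Rational(5, 2) ≈ 2.5000)
t = Rational(-7, 2) (t = Add(4, Mul(Add(1, -4), Rational(5, 2))) = Add(4, Mul(-3, Rational(5, 2))) = Add(4, Rational(-15, 2)) = Rational(-7, 2) ≈ -3.5000)
h = -9 (h = Add(Add(-1, -3), -5) = Add(-4, -5) = -9)
Z = 66605 (Z = Add(-5, Add(17304, Mul(-1, -49306))) = Add(-5, Add(17304, 49306)) = Add(-5, 66610) = 66605)
D = -1150 (D = Mul(92, Add(-9, Rational(-7, 2))) = Mul(92, Rational(-25, 2)) = -1150)
Mul(Z, Pow(D, -1)) = Mul(66605, Pow(-1150, -1)) = Mul(66605, Rational(-1, 1150)) = Rational(-13321, 230)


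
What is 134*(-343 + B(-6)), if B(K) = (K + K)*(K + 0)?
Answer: -36314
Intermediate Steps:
B(K) = 2*K² (B(K) = (2*K)*K = 2*K²)
134*(-343 + B(-6)) = 134*(-343 + 2*(-6)²) = 134*(-343 + 2*36) = 134*(-343 + 72) = 134*(-271) = -36314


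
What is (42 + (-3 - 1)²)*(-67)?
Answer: -3886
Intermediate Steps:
(42 + (-3 - 1)²)*(-67) = (42 + (-4)²)*(-67) = (42 + 16)*(-67) = 58*(-67) = -3886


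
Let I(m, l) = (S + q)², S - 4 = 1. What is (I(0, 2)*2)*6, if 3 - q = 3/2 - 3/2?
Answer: 768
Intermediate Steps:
S = 5 (S = 4 + 1 = 5)
q = 3 (q = 3 - (3/2 - 3/2) = 3 - 1*0 = 3 + 0 = 3)
I(m, l) = 64 (I(m, l) = (5 + 3)² = 8² = 64)
(I(0, 2)*2)*6 = (64*2)*6 = 128*6 = 768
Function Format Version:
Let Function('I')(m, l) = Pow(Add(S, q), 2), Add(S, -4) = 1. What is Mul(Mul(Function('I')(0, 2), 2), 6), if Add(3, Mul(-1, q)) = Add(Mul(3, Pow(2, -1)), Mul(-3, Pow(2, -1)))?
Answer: 768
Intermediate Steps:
S = 5 (S = Add(4, 1) = 5)
q = 3 (q = Add(3, Mul(-1, Add(Mul(3, Pow(2, -1)), Mul(-3, Pow(2, -1))))) = Add(3, Mul(-1, Add(Mul(3, Rational(1, 2)), Mul(-3, Rational(1, 2))))) = Add(3, Mul(-1, Add(Rational(3, 2), Rational(-3, 2)))) = Add(3, Mul(-1, 0)) = Add(3, 0) = 3)
Function('I')(m, l) = 64 (Function('I')(m, l) = Pow(Add(5, 3), 2) = Pow(8, 2) = 64)
Mul(Mul(Function('I')(0, 2), 2), 6) = Mul(Mul(64, 2), 6) = Mul(128, 6) = 768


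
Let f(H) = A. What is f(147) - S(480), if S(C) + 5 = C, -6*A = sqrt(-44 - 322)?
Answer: -475 - I*sqrt(366)/6 ≈ -475.0 - 3.1885*I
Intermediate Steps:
A = -I*sqrt(366)/6 (A = -sqrt(-44 - 322)/6 = -I*sqrt(366)/6 ≈ -3.1885*I)
f(H) = -I*sqrt(366)/6
S(C) = -5 + C
f(147) - S(480) = -I*sqrt(366)/6 - (-5 + 480) = -I*sqrt(366)/6 - 1*475 = -I*sqrt(366)/6 - 475 = -475 - I*sqrt(366)/6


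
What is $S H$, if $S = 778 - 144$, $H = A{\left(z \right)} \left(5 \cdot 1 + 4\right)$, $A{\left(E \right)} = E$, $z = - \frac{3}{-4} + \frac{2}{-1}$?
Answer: $- \frac{14265}{2} \approx -7132.5$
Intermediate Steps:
$z = - \frac{5}{4}$ ($z = \left(-3\right) \left(- \frac{1}{4}\right) + 2 \left(-1\right) = \frac{3}{4} - 2 = - \frac{5}{4} \approx -1.25$)
$H = - \frac{45}{4}$ ($H = - \frac{5 \left(5 \cdot 1 + 4\right)}{4} = - \frac{5 \left(5 + 4\right)}{4} = \left(- \frac{5}{4}\right) 9 = - \frac{45}{4} \approx -11.25$)
$S = 634$ ($S = 778 - 144 = 634$)
$S H = 634 \left(- \frac{45}{4}\right) = - \frac{14265}{2}$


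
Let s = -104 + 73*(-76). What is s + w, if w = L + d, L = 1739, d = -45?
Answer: -3958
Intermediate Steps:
w = 1694 (w = 1739 - 45 = 1694)
s = -5652 (s = -104 - 5548 = -5652)
s + w = -5652 + 1694 = -3958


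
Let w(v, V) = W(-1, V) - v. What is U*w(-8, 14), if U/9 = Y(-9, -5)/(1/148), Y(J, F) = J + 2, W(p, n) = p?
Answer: -65268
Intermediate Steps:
w(v, V) = -1 - v
Y(J, F) = 2 + J
U = -9324 (U = 9*((2 - 9)/(1/148)) = 9*(-7/1/148) = 9*(-7*148) = 9*(-1036) = -9324)
U*w(-8, 14) = -9324*(-1 - 1*(-8)) = -9324*(-1 + 8) = -9324*7 = -65268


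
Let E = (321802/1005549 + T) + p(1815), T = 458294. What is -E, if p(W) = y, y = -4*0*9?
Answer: -460837395208/1005549 ≈ -4.5829e+5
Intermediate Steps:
y = 0 (y = 0*9 = 0)
p(W) = 0
E = 460837395208/1005549 (E = (321802/1005549 + 458294) + 0 = 460837395208/1005549 + 0 = 460837395208/1005549 ≈ 4.5829e+5)
-E = -1*460837395208/1005549 = -460837395208/1005549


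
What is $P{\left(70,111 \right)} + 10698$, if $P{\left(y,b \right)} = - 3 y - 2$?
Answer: $10486$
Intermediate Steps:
$P{\left(y,b \right)} = -2 - 3 y$
$P{\left(70,111 \right)} + 10698 = \left(-2 - 210\right) + 10698 = -212 + 10698 = 10486$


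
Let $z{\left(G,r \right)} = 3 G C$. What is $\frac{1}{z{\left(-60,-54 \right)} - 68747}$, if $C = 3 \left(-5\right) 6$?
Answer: $- \frac{1}{52547} \approx -1.9031 \cdot 10^{-5}$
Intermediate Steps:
$C = -90$ ($C = \left(-15\right) 6 = -90$)
$z{\left(G,r \right)} = - 270 G$ ($z{\left(G,r \right)} = 3 G \left(-90\right) = - 270 G$)
$\frac{1}{z{\left(-60,-54 \right)} - 68747} = \frac{1}{\left(-270\right) \left(-60\right) - 68747} = \frac{1}{16200 - 68747} = \frac{1}{-52547} = - \frac{1}{52547}$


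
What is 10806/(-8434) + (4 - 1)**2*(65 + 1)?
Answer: 2499495/4217 ≈ 592.72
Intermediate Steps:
10806/(-8434) + (4 - 1)**2*(65 + 1) = 10806*(-1/8434) + 3**2*66 = -5403/4217 + 9*66 = -5403/4217 + 594 = 2499495/4217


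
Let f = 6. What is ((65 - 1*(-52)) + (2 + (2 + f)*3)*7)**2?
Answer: 89401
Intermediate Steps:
((65 - 1*(-52)) + (2 + (2 + f)*3)*7)**2 = ((65 - 1*(-52)) + (2 + (2 + 6)*3)*7)**2 = ((65 + 52) + (2 + 8*3)*7)**2 = (117 + (2 + 24)*7)**2 = (117 + 26*7)**2 = (117 + 182)**2 = 299**2 = 89401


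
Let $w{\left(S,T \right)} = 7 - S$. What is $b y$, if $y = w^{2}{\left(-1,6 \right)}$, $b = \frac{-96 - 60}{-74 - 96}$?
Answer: $\frac{4992}{85} \approx 58.729$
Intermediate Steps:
$b = \frac{78}{85}$ ($b = - \frac{156}{-170} = \left(-156\right) \left(- \frac{1}{170}\right) = \frac{78}{85} \approx 0.91765$)
$y = 64$ ($y = \left(7 - -1\right)^{2} = \left(7 + 1\right)^{2} = 8^{2} = 64$)
$b y = \frac{78}{85} \cdot 64 = \frac{4992}{85}$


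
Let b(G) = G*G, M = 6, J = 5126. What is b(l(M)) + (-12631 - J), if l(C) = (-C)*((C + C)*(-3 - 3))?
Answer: 168867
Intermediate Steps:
l(C) = 12*C² (l(C) = (-C)*((2*C)*(-6)) = (-C)*(-12*C) = 12*C²)
b(G) = G²
b(l(M)) + (-12631 - J) = (12*6²)² + (-12631 - 1*5126) = (12*36)² + (-12631 - 5126) = 432² - 17757 = 186624 - 17757 = 168867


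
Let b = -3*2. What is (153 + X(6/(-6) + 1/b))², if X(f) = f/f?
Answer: 23716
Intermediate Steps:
b = -6
X(f) = 1
(153 + X(6/(-6) + 1/b))² = (153 + 1)² = 154² = 23716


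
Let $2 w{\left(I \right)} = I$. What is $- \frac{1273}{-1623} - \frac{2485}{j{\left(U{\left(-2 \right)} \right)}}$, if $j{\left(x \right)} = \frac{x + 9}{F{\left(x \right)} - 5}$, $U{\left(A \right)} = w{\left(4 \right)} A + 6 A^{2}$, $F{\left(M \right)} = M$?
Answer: $- \frac{60460408}{47067} \approx -1284.6$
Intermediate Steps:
$w{\left(I \right)} = \frac{I}{2}$
$U{\left(A \right)} = 2 A + 6 A^{2}$ ($U{\left(A \right)} = \frac{1}{2} \cdot 4 A + 6 A^{2} = 2 A + 6 A^{2}$)
$j{\left(x \right)} = \frac{9 + x}{-5 + x}$ ($j{\left(x \right)} = \frac{x + 9}{x - 5} = \frac{9 + x}{-5 + x}$)
$- \frac{1273}{-1623} - \frac{2485}{j{\left(U{\left(-2 \right)} \right)}} = - \frac{1273}{-1623} - \frac{2485}{\frac{1}{-5 + 2 \left(-2\right) \left(1 + 3 \left(-2\right)\right)} \left(9 + 2 \left(-2\right) \left(1 + 3 \left(-2\right)\right)\right)} = \left(-1273\right) \left(- \frac{1}{1623}\right) - \frac{2485}{\frac{1}{-5 + 2 \left(-2\right) \left(1 - 6\right)} \left(9 + 2 \left(-2\right) \left(1 - 6\right)\right)} = \frac{1273}{1623} - \frac{2485}{\frac{1}{-5 + 2 \left(-2\right) \left(-5\right)} \left(9 + 2 \left(-2\right) \left(-5\right)\right)} = \frac{1273}{1623} - \frac{2485}{\frac{1}{-5 + 20} \left(9 + 20\right)} = \frac{1273}{1623} - \frac{2485}{\frac{1}{15} \cdot 29} = \frac{1273}{1623} - \frac{2485}{\frac{29}{15}} = \frac{1273}{1623} - \frac{37275}{29} = - \frac{60460408}{47067}$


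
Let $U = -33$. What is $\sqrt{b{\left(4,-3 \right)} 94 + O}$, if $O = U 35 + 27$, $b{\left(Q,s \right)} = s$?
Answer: $i \sqrt{1410} \approx 37.55 i$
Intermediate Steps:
$O = -1128$ ($O = \left(-33\right) 35 + 27 = -1155 + 27 = -1128$)
$\sqrt{b{\left(4,-3 \right)} 94 + O} = \sqrt{\left(-3\right) 94 - 1128} = \sqrt{-282 - 1128} = \sqrt{-1410} = i \sqrt{1410}$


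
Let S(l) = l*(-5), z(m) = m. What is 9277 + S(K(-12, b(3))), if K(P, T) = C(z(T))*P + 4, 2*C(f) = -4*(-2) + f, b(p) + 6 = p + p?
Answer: 9497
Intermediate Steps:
b(p) = -6 + 2*p (b(p) = -6 + (p + p) = -6 + 2*p)
C(f) = 4 + f/2 (C(f) = (-4*(-2) + f)/2 = (8 + f)/2 = 4 + f/2)
K(P, T) = 4 + P*(4 + T/2) (K(P, T) = (4 + T/2)*P + 4 = P*(4 + T/2) + 4 = 4 + P*(4 + T/2))
S(l) = -5*l
9277 + S(K(-12, b(3))) = 9277 - 5*(4 + (½)*(-12)*(8 + (-6 + 2*3))) = 9277 - 5*(4 + (½)*(-12)*(8 + (-6 + 6))) = 9277 - 5*(4 + (½)*(-12)*(8 + 0)) = 9277 - 5*(4 + (½)*(-12)*8) = 9277 - 5*(4 - 48) = 9277 - 5*(-44) = 9277 + 220 = 9497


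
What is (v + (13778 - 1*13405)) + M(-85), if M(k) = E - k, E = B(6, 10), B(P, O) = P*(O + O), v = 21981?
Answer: 22559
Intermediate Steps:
B(P, O) = 2*O*P (B(P, O) = P*(2*O) = 2*O*P)
E = 120 (E = 2*10*6 = 120)
M(k) = 120 - k
(v + (13778 - 1*13405)) + M(-85) = (21981 + (13778 - 1*13405)) + (120 - 1*(-85)) = (21981 + (13778 - 13405)) + (120 + 85) = (21981 + 373) + 205 = 22354 + 205 = 22559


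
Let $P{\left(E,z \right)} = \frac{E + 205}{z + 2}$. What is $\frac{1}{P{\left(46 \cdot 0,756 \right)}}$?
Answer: $\frac{758}{205} \approx 3.6976$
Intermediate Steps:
$P{\left(E,z \right)} = \frac{205 + E}{2 + z}$
$\frac{1}{P{\left(46 \cdot 0,756 \right)}} = \frac{1}{\frac{1}{2 + 756} \left(205 + 46 \cdot 0\right)} = \frac{1}{\frac{1}{758} \left(205 + 0\right)} = \frac{1}{\frac{1}{758} \cdot 205} = \frac{1}{\frac{205}{758}} = \frac{758}{205}$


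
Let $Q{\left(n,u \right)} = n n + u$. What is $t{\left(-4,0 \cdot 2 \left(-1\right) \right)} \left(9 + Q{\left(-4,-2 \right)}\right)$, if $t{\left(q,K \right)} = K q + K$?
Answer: $0$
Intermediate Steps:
$Q{\left(n,u \right)} = u + n^{2}$ ($Q{\left(n,u \right)} = n^{2} + u = u + n^{2}$)
$t{\left(q,K \right)} = K + K q$
$t{\left(-4,0 \cdot 2 \left(-1\right) \right)} \left(9 + Q{\left(-4,-2 \right)}\right) = 0 \cdot 2 \left(-1\right) \left(1 - 4\right) \left(9 - \left(2 - \left(-4\right)^{2}\right)\right) = 0 \left(-1\right) \left(-3\right) \left(9 + \left(-2 + 16\right)\right) = 0 \left(-3\right) \left(9 + 14\right) = 0 \cdot 23 = 0$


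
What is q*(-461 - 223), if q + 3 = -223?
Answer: 154584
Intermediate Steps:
q = -226 (q = -3 - 223 = -226)
q*(-461 - 223) = -226*(-461 - 223) = -226*(-684) = 154584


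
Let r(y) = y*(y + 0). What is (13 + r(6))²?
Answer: 2401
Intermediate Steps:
r(y) = y² (r(y) = y*y = y²)
(13 + r(6))² = (13 + 6²)² = (13 + 36)² = 49² = 2401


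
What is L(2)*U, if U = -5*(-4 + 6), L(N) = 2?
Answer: -20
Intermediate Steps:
U = -10 (U = -5*2 = -10)
L(2)*U = 2*(-10) = -20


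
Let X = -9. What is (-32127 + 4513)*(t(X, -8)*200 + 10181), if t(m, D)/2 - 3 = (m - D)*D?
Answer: -402639734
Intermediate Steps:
t(m, D) = 6 + 2*D*(m - D) (t(m, D) = 6 + 2*((m - D)*D) = 6 + 2*(D*(m - D)) = 6 + 2*D*(m - D))
(-32127 + 4513)*(t(X, -8)*200 + 10181) = (-32127 + 4513)*((6 - 2*(-8)² + 2*(-8)*(-9))*200 + 10181) = -27614*((6 - 2*64 + 144)*200 + 10181) = -27614*((6 - 128 + 144)*200 + 10181) = -27614*(22*200 + 10181) = -27614*(4400 + 10181) = -27614*14581 = -402639734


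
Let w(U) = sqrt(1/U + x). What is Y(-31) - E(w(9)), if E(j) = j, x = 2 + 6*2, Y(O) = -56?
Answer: -56 - sqrt(127)/3 ≈ -59.756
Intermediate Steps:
x = 14 (x = 2 + 12 = 14)
w(U) = sqrt(14 + 1/U) (w(U) = sqrt(1/U + 14) = sqrt(14 + 1/U))
Y(-31) - E(w(9)) = -56 - sqrt(14 + 1/9) = -56 - sqrt(127/9) = -56 - sqrt(127)/3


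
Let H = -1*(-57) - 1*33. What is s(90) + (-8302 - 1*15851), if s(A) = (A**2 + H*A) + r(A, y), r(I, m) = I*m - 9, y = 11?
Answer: -12912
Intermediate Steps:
r(I, m) = -9 + I*m
H = 24 (H = 57 - 33 = 24)
s(A) = -9 + A**2 + 35*A (s(A) = (A**2 + 24*A) + (-9 + A*11) = (A**2 + 24*A) + (-9 + 11*A) = -9 + A**2 + 35*A)
s(90) + (-8302 - 1*15851) = (-9 + 90**2 + 35*90) + (-8302 - 1*15851) = (-9 + 8100 + 3150) + (-8302 - 15851) = 11241 - 24153 = -12912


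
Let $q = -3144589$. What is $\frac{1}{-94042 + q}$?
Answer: $- \frac{1}{3238631} \approx -3.0877 \cdot 10^{-7}$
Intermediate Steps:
$\frac{1}{-94042 + q} = \frac{1}{-94042 - 3144589} = \frac{1}{-3238631} = - \frac{1}{3238631}$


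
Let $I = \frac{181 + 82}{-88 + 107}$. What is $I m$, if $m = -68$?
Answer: $- \frac{17884}{19} \approx -941.26$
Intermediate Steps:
$I = \frac{263}{19} \approx 13.842$
$I m = \frac{263}{19} \left(-68\right) = - \frac{17884}{19}$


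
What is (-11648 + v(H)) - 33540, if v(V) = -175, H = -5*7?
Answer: -45363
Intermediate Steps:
H = -35
(-11648 + v(H)) - 33540 = (-11648 - 175) - 33540 = -11823 - 33540 = -45363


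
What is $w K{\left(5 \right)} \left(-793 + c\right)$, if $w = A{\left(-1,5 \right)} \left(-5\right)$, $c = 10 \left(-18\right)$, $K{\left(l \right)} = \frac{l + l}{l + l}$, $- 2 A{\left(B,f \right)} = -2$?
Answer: $4865$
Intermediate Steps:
$A{\left(B,f \right)} = 1$ ($A{\left(B,f \right)} = \left(- \frac{1}{2}\right) \left(-2\right) = 1$)
$K{\left(l \right)} = 1$ ($K{\left(l \right)} = \frac{2 l}{2 l} = 2 l \frac{1}{2 l} = 1$)
$c = -180$
$w = -5$ ($w = 1 \left(-5\right) = -5$)
$w K{\left(5 \right)} \left(-793 + c\right) = \left(-5\right) 1 \left(-793 - 180\right) = \left(-5\right) \left(-973\right) = 4865$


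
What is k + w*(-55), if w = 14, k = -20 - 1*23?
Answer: -813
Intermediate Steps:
k = -43 (k = -20 - 23 = -43)
k + w*(-55) = -43 + 14*(-55) = -43 - 770 = -813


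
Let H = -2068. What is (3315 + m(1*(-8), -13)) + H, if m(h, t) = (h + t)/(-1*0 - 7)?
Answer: 1250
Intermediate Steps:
m(h, t) = -h/7 - t/7 (m(h, t) = (h + t)/(0 - 7) = (h + t)/(-7) = (h + t)*(-1/7) = -h/7 - t/7)
(3315 + m(1*(-8), -13)) + H = (3315 + (-(-8)/7 - 1/7*(-13))) - 2068 = (3315 + (-1/7*(-8) + 13/7)) - 2068 = (3315 + (8/7 + 13/7)) - 2068 = (3315 + 3) - 2068 = 3318 - 2068 = 1250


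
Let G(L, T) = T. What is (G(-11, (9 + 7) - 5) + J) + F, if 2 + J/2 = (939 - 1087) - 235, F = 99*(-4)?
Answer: -1155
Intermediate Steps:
F = -396
J = -770 (J = -4 + 2*((939 - 1087) - 235) = -4 + 2*(-148 - 235) = -4 + 2*(-383) = -4 - 766 = -770)
(G(-11, (9 + 7) - 5) + J) + F = (((9 + 7) - 5) - 770) - 396 = ((16 - 5) - 770) - 396 = (11 - 770) - 396 = -759 - 396 = -1155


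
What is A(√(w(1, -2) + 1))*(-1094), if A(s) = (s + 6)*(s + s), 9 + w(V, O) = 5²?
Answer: -37196 - 13128*√17 ≈ -91324.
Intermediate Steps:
w(V, O) = 16 (w(V, O) = -9 + 5² = -9 + 25 = 16)
A(s) = 2*s*(6 + s) (A(s) = (6 + s)*(2*s) = 2*s*(6 + s))
A(√(w(1, -2) + 1))*(-1094) = (2*√(16 + 1)*(6 + √(16 + 1)))*(-1094) = (2*√17*(6 + √17))*(-1094) = -2188*√17*(6 + √17)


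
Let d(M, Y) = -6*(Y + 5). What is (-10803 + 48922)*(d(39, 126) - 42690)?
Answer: -1657261644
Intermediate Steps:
d(M, Y) = -30 - 6*Y (d(M, Y) = -6*(5 + Y) = -30 - 6*Y)
(-10803 + 48922)*(d(39, 126) - 42690) = (-10803 + 48922)*((-30 - 6*126) - 42690) = 38119*((-30 - 756) - 42690) = 38119*(-786 - 42690) = 38119*(-43476) = -1657261644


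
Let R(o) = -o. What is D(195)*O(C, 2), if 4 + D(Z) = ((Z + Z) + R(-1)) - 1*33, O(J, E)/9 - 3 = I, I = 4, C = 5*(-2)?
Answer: 22302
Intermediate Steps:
C = -10
O(J, E) = 63 (O(J, E) = 27 + 9*4 = 27 + 36 = 63)
D(Z) = -36 + 2*Z (D(Z) = -4 + (((Z + Z) - 1*(-1)) - 1*33) = -4 + ((2*Z + 1) - 33) = -4 + ((1 + 2*Z) - 33) = -4 + (-32 + 2*Z) = -36 + 2*Z)
D(195)*O(C, 2) = (-36 + 2*195)*63 = (-36 + 390)*63 = 354*63 = 22302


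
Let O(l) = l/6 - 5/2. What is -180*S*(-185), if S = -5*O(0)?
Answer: 416250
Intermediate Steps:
O(l) = -5/2 + l/6 (O(l) = l*(⅙) - 5*½ = l/6 - 5/2 = -5/2 + l/6)
S = 25/2 (S = -5*(-5/2 + (⅙)*0) = -5*(-5/2 + 0) = -5*(-5/2) = 25/2 ≈ 12.500)
-180*S*(-185) = -180*25/2*(-185) = -2250*(-185) = 416250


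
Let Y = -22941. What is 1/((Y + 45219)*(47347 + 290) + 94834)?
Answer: 1/1061351920 ≈ 9.4219e-10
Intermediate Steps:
1/((Y + 45219)*(47347 + 290) + 94834) = 1/((-22941 + 45219)*(47347 + 290) + 94834) = 1/(22278*47637 + 94834) = 1/(1061257086 + 94834) = 1/1061351920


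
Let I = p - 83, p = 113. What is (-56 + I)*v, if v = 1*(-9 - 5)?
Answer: 364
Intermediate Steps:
I = 30 (I = 113 - 83 = 30)
v = -14 (v = 1*(-14) = -14)
(-56 + I)*v = (-56 + 30)*(-14) = -26*(-14) = 364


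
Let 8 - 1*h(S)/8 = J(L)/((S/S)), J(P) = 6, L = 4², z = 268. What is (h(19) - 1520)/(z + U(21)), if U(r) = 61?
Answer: -32/7 ≈ -4.5714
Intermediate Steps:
L = 16
h(S) = 16 (h(S) = 64 - 48/(S/S) = 64 - 48/1 = 64 - 48 = 16)
(h(19) - 1520)/(z + U(21)) = (16 - 1520)/(268 + 61) = -1504/329 = -1504*1/329 = -32/7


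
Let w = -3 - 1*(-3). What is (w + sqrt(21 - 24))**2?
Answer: -3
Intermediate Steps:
w = 0 (w = -3 + 3 = 0)
(w + sqrt(21 - 24))**2 = (0 + sqrt(21 - 24))**2 = (0 + sqrt(-3))**2 = (0 + I*sqrt(3))**2 = (I*sqrt(3))**2 = -3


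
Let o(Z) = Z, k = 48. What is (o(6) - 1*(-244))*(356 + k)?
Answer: 101000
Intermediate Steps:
(o(6) - 1*(-244))*(356 + k) = (6 - 1*(-244))*(356 + 48) = (6 + 244)*404 = 250*404 = 101000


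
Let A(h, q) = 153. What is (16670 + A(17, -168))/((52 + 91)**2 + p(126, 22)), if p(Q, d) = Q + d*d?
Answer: 16823/21059 ≈ 0.79885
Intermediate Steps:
p(Q, d) = Q + d**2
(16670 + A(17, -168))/((52 + 91)**2 + p(126, 22)) = (16670 + 153)/((52 + 91)**2 + (126 + 22**2)) = 16823/(143**2 + (126 + 484)) = 16823/(20449 + 610) = 16823/21059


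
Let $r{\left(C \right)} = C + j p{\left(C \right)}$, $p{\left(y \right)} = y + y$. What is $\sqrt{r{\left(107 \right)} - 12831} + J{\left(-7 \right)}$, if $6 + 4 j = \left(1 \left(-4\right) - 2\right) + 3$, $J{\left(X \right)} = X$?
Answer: $-7 + \frac{49 i \sqrt{22}}{2} \approx -7.0 + 114.92 i$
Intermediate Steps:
$j = - \frac{9}{4}$ ($j = - \frac{3}{2} + \frac{\left(1 \left(-4\right) - 2\right) + 3}{4} = - \frac{3}{2} + \frac{\left(-4 - 2\right) + 3}{4} = - \frac{3}{2} + \frac{-6 + 3}{4} = - \frac{3}{2} + \frac{1}{4} \left(-3\right) = - \frac{3}{2} - \frac{3}{4} = - \frac{9}{4} \approx -2.25$)
$p{\left(y \right)} = 2 y$
$r{\left(C \right)} = - \frac{7 C}{2}$ ($r{\left(C \right)} = C - \frac{9 \cdot 2 C}{4} = C - \frac{9 C}{2} = - \frac{7 C}{2}$)
$\sqrt{r{\left(107 \right)} - 12831} + J{\left(-7 \right)} = \sqrt{\left(- \frac{7}{2}\right) 107 - 12831} - 7 = \sqrt{- \frac{749}{2} - 12831} - 7 = \sqrt{- \frac{26411}{2}} - 7 = \frac{49 i \sqrt{22}}{2} - 7 = -7 + \frac{49 i \sqrt{22}}{2}$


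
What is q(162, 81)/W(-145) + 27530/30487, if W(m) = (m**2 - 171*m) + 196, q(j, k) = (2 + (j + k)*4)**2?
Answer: 7547276423/350722448 ≈ 21.519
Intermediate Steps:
q(j, k) = (2 + 4*j + 4*k)**2 (q(j, k) = (2 + (4*j + 4*k))**2 = (2 + 4*j + 4*k)**2)
W(m) = 196 + m**2 - 171*m
q(162, 81)/W(-145) + 27530/30487 = (4*(1 + 2*162 + 2*81)**2)/(196 + (-145)**2 - 171*(-145)) + 27530/30487 = (4*(1 + 324 + 162)**2)/(196 + 21025 + 24795) + 27530*(1/30487) = (4*487**2)/46016 + 27530/30487 = (4*237169)*(1/46016) + 27530/30487 = 948676*(1/46016) + 27530/30487 = 237169/11504 + 27530/30487 = 7547276423/350722448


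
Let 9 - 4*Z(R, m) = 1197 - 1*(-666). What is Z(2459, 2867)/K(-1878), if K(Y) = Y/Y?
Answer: -927/2 ≈ -463.50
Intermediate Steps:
Z(R, m) = -927/2 (Z(R, m) = 9/4 - (1197 - 1*(-666))/4 = 9/4 - (1197 + 666)/4 = 9/4 - 1/4*1863 = 9/4 - 1863/4 = -927/2)
K(Y) = 1
Z(2459, 2867)/K(-1878) = -927/2/1 = -927/2*1 = -927/2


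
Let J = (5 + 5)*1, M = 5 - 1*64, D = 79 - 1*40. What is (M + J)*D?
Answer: -1911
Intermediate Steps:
D = 39 (D = 79 - 40 = 39)
M = -59 (M = 5 - 64 = -59)
J = 10 (J = 10*1 = 10)
(M + J)*D = (-59 + 10)*39 = -49*39 = -1911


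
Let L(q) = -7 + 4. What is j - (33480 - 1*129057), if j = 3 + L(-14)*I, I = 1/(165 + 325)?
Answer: 46834197/490 ≈ 95580.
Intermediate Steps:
I = 1/490 ≈ 0.0020408
L(q) = -3
j = 1467/490 (j = 3 - 3*1/490 = 3 - 3/490 = 1467/490 ≈ 2.9939)
j - (33480 - 1*129057) = 1467/490 - (33480 - 1*129057) = 1467/490 - (33480 - 129057) = 1467/490 - 1*(-95577) = 1467/490 + 95577 = 46834197/490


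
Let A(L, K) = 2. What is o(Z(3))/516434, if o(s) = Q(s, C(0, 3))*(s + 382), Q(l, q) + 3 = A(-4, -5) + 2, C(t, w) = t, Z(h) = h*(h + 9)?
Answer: 209/258217 ≈ 0.00080940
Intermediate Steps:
Z(h) = h*(9 + h)
Q(l, q) = 1 (Q(l, q) = -3 + (2 + 2) = -3 + 4 = 1)
o(s) = 382 + s (o(s) = 1*(s + 382) = 1*(382 + s) = 382 + s)
o(Z(3))/516434 = (382 + 3*(9 + 3))/516434 = (382 + 3*12)*(1/516434) = (382 + 36)*(1/516434) = 418*(1/516434) = 209/258217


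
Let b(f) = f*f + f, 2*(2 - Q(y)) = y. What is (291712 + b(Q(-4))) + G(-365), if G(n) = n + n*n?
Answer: 424592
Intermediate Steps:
Q(y) = 2 - y/2
b(f) = f + f**2 (b(f) = f**2 + f = f + f**2)
G(n) = n + n**2
(291712 + b(Q(-4))) + G(-365) = (291712 + (2 - 1/2*(-4))*(1 + (2 - 1/2*(-4)))) - 365*(1 - 365) = (291712 + (2 + 2)*(1 + (2 + 2))) - 365*(-364) = (291712 + 4*(1 + 4)) + 132860 = (291712 + 4*5) + 132860 = (291712 + 20) + 132860 = 291732 + 132860 = 424592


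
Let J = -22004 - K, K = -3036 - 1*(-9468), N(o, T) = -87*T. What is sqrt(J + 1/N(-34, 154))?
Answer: I*sqrt(5104444117542)/13398 ≈ 168.63*I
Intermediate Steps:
K = 6432 (K = -3036 + 9468 = 6432)
J = -28436 (J = -22004 - 1*6432 = -22004 - 6432 = -28436)
sqrt(J + 1/N(-34, 154)) = sqrt(-28436 + 1/(-87*154)) = sqrt(-28436 + 1/(-13398)) = sqrt(-28436 - 1/13398) = sqrt(-380985529/13398) = I*sqrt(5104444117542)/13398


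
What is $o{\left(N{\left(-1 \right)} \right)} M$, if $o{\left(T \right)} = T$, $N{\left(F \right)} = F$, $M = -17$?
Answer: $17$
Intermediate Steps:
$o{\left(N{\left(-1 \right)} \right)} M = \left(-1\right) \left(-17\right) = 17$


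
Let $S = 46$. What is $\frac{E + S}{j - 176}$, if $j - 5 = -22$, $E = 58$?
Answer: $- \frac{104}{193} \approx -0.53886$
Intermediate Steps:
$j = -17$ ($j = 5 - 22 = -17$)
$\frac{E + S}{j - 176} = \frac{58 + 46}{-17 - 176} = \frac{104}{-193} = 104 \left(- \frac{1}{193}\right) = - \frac{104}{193}$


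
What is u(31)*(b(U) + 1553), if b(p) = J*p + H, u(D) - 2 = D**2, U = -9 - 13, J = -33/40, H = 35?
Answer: 30934449/20 ≈ 1.5467e+6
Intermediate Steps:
J = -33/40 (J = -33*1/40 = -33/40 ≈ -0.82500)
U = -22
u(D) = 2 + D**2
b(p) = 35 - 33*p/40 (b(p) = -33*p/40 + 35 = 35 - 33*p/40)
u(31)*(b(U) + 1553) = (2 + 31**2)*((35 - 33/40*(-22)) + 1553) = (2 + 961)*((35 + 363/20) + 1553) = 963*(1063/20 + 1553) = 963*(32123/20) = 30934449/20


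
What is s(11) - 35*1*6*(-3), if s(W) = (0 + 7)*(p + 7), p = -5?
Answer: 644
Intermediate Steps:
s(W) = 14 (s(W) = (0 + 7)*(-5 + 7) = 7*2 = 14)
s(11) - 35*1*6*(-3) = 14 - 35*1*6*(-3) = 14 - 210*(-3) = 14 - 35*(-18) = 14 + 630 = 644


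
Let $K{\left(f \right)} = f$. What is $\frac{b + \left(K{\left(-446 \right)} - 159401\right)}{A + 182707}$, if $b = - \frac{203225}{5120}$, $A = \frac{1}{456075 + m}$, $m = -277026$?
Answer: $- \frac{29314613641677}{33498629779456} \approx -0.8751$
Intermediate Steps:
$A = \frac{1}{179049}$ ($A = \frac{1}{456075 - 277026} = \frac{1}{179049} \approx 5.5851 \cdot 10^{-6}$)
$b = - \frac{40645}{1024}$ ($b = \left(-203225\right) \frac{1}{5120} = - \frac{40645}{1024} \approx -39.692$)
$\frac{b + \left(K{\left(-446 \right)} - 159401\right)}{A + 182707} = \frac{- \frac{40645}{1024} - 159847}{\frac{1}{179049} + 182707} = \frac{- \frac{40645}{1024} - 159847}{\frac{32713505644}{179049}} = \left(- \frac{40645}{1024} - 159847\right) \frac{179049}{32713505644} = \left(- \frac{163723973}{1024}\right) \frac{179049}{32713505644} = - \frac{29314613641677}{33498629779456}$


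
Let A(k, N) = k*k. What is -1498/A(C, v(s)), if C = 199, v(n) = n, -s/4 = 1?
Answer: -1498/39601 ≈ -0.037827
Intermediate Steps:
s = -4 (s = -4*1 = -4)
A(k, N) = k**2
-1498/A(C, v(s)) = -1498/(199**2) = -1498/39601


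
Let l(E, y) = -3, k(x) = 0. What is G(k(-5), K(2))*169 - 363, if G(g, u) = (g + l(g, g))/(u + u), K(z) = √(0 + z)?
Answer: -363 - 507*√2/4 ≈ -542.25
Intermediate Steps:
K(z) = √z
G(g, u) = (-3 + g)/(2*u) (G(g, u) = (g - 3)/(u + u) = (-3 + g)/((2*u)) = (-3 + g)*(1/(2*u)) = (-3 + g)/(2*u))
G(k(-5), K(2))*169 - 363 = ((-3 + 0)/(2*(√2)))*169 - 363 = ((½)*(√2/2)*(-3))*169 - 363 = -3*√2/4*169 - 363 = -507*√2/4 - 363 = -363 - 507*√2/4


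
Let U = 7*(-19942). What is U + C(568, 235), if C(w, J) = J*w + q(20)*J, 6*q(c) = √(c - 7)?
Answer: -6114 + 235*√13/6 ≈ -5972.8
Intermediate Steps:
q(c) = √(-7 + c)/6 (q(c) = √(c - 7)/6 = √(-7 + c)/6)
U = -139594
C(w, J) = J*w + J*√13/6 (C(w, J) = J*w + (√(-7 + 20)/6)*J = J*w + (√13/6)*J = J*w + J*√13/6)
U + C(568, 235) = -139594 + (⅙)*235*(√13 + 6*568) = -139594 + (⅙)*235*(√13 + 3408) = -139594 + (⅙)*235*(3408 + √13) = -139594 + (133480 + 235*√13/6) = -6114 + 235*√13/6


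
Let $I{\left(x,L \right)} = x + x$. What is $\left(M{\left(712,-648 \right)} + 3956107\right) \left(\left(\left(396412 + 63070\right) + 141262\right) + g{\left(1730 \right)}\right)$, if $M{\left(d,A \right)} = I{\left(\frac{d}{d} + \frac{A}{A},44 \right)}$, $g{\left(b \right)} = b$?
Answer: $2383454018614$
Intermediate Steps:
$I{\left(x,L \right)} = 2 x$
$M{\left(d,A \right)} = 4$ ($M{\left(d,A \right)} = 2 \left(\frac{d}{d} + \frac{A}{A}\right) = 2 \left(1 + 1\right) = 2 \cdot 2 = 4$)
$\left(M{\left(712,-648 \right)} + 3956107\right) \left(\left(\left(396412 + 63070\right) + 141262\right) + g{\left(1730 \right)}\right) = \left(4 + 3956107\right) \left(\left(\left(396412 + 63070\right) + 141262\right) + 1730\right) = 3956111 \left(\left(459482 + 141262\right) + 1730\right) = 3956111 \left(600744 + 1730\right) = 3956111 \cdot 602474 = 2383454018614$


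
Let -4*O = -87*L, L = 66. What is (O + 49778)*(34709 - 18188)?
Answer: 1692196467/2 ≈ 8.4610e+8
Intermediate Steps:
O = 2871/2 (O = -(-87)*66/4 = -1/4*(-5742) = 2871/2 ≈ 1435.5)
(O + 49778)*(34709 - 18188) = (2871/2 + 49778)*(34709 - 18188) = (102427/2)*16521 = 1692196467/2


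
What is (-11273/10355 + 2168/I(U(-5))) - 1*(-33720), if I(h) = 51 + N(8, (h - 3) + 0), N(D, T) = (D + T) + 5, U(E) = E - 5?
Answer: 17829575317/528105 ≈ 33761.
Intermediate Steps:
U(E) = -5 + E
N(D, T) = 5 + D + T
I(h) = 61 + h (I(h) = 51 + (5 + 8 + ((h - 3) + 0)) = 51 + (5 + 8 + ((-3 + h) + 0)) = 51 + (5 + 8 + (-3 + h)) = 51 + (10 + h) = 61 + h)
(-11273/10355 + 2168/I(U(-5))) - 1*(-33720) = (-11273/10355 + 2168/(61 + (-5 - 5))) - 1*(-33720) = (-11273*1/10355 + 2168/(61 - 10)) + 33720 = (-11273/10355 + 2168/51) + 33720 = 21874717/528105 + 33720 = 17829575317/528105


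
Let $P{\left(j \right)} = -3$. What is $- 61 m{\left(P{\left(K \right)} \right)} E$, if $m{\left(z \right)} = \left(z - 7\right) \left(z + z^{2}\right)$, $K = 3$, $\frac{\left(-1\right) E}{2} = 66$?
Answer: $-483120$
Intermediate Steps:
$E = -132$ ($E = \left(-2\right) 66 = -132$)
$m{\left(z \right)} = \left(-7 + z\right) \left(z + z^{2}\right)$
$- 61 m{\left(P{\left(K \right)} \right)} E = - 61 \left(- 3 \left(-7 + \left(-3\right)^{2} - -18\right)\right) \left(-132\right) = - 61 \left(- 3 \left(-7 + 9 + 18\right)\right) \left(-132\right) = - 61 \left(\left(-3\right) 20\right) \left(-132\right) = \left(-61\right) \left(-60\right) \left(-132\right) = 3660 \left(-132\right) = -483120$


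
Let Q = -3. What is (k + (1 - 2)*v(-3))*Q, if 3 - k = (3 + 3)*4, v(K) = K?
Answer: 54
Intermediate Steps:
k = -21 (k = 3 - (3 + 3)*4 = 3 - 6*4 = 3 - 1*24 = 3 - 24 = -21)
(k + (1 - 2)*v(-3))*Q = (-21 + (1 - 2)*(-3))*(-3) = (-21 - 1*(-3))*(-3) = (-21 + 3)*(-3) = -18*(-3) = 54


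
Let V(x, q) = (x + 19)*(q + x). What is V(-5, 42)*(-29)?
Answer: -15022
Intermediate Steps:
V(x, q) = (19 + x)*(q + x)
V(-5, 42)*(-29) = ((-5)² + 19*42 + 19*(-5) + 42*(-5))*(-29) = (25 + 798 - 95 - 210)*(-29) = 518*(-29) = -15022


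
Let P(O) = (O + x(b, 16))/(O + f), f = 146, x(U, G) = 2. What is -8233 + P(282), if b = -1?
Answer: -880860/107 ≈ -8232.3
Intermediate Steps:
P(O) = (2 + O)/(146 + O) (P(O) = (O + 2)/(O + 146) = (2 + O)/(146 + O))
-8233 + P(282) = -8233 + (2 + 282)/(146 + 282) = -8233 + 284/428 = -8233 + (1/428)*284 = -8233 + 71/107 = -880860/107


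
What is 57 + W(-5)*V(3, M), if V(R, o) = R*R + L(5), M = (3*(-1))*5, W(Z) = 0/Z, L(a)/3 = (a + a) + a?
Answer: 57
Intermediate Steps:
L(a) = 9*a (L(a) = 3*((a + a) + a) = 3*(2*a + a) = 3*(3*a) = 9*a)
W(Z) = 0
M = -15 (M = -3*5 = -15)
V(R, o) = 45 + R² (V(R, o) = R*R + 9*5 = R² + 45 = 45 + R²)
57 + W(-5)*V(3, M) = 57 + 0*(45 + 3²) = 57 + 0*(45 + 9) = 57 + 0*54 = 57 + 0 = 57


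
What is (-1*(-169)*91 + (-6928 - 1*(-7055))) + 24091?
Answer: 39597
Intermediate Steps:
(-1*(-169)*91 + (-6928 - 1*(-7055))) + 24091 = (169*91 + (-6928 + 7055)) + 24091 = (15379 + 127) + 24091 = 15506 + 24091 = 39597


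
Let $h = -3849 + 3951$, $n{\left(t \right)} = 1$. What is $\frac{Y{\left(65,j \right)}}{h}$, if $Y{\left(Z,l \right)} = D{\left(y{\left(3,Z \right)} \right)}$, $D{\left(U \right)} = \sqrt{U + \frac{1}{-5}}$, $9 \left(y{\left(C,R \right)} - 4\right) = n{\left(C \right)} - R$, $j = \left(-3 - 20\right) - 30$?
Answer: $\frac{i \sqrt{745}}{1530} \approx 0.01784 i$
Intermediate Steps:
$j = -53$ ($j = -23 - 30 = -53$)
$y{\left(C,R \right)} = \frac{37}{9} - \frac{R}{9}$ ($y{\left(C,R \right)} = 4 + \frac{1 - R}{9} = 4 - \left(- \frac{1}{9} + \frac{R}{9}\right) = \frac{37}{9} - \frac{R}{9}$)
$D{\left(U \right)} = \sqrt{- \frac{1}{5} + U}$ ($D{\left(U \right)} = \sqrt{U - \frac{1}{5}} = \sqrt{- \frac{1}{5} + U}$)
$Y{\left(Z,l \right)} = \frac{\sqrt{\frac{880}{9} - \frac{25 Z}{9}}}{5}$ ($Y{\left(Z,l \right)} = \frac{\sqrt{-5 + 25 \left(\frac{37}{9} - \frac{Z}{9}\right)}}{5} = \frac{\sqrt{-5 - \left(- \frac{925}{9} + \frac{25 Z}{9}\right)}}{5} = \frac{\sqrt{\frac{880}{9} - \frac{25 Z}{9}}}{5}$)
$h = 102$
$\frac{Y{\left(65,j \right)}}{h} = \frac{\frac{1}{15} \sqrt{880 - 1625}}{102} = \frac{\sqrt{880 - 1625}}{15} \cdot \frac{1}{102} = \frac{\sqrt{-745}}{15} \cdot \frac{1}{102} = \frac{i \sqrt{745}}{15} \cdot \frac{1}{102} = \frac{i \sqrt{745}}{1530}$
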